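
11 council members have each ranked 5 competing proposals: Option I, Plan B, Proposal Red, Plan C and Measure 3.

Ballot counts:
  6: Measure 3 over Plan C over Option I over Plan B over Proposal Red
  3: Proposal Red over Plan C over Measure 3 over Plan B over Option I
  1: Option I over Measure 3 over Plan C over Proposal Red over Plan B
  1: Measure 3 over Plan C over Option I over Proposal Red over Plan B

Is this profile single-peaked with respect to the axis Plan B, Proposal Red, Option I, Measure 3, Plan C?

no

Axis positions: Plan B=1, Proposal Red=2, Option I=3, Measure 3=4, Plan C=5.
Faction 1: ranking walks positions 4-5-3-1-2; Plan B is ranked above Proposal Red even though Proposal Red lies between Plan B and the peak Measure 3 on the axis — preferences dip and rise again. Not single-peaked.
Faction 2: ranking walks positions 2-5-4-1-3; Plan C is ranked above Option I even though Option I lies between Plan C and the peak Proposal Red on the axis — preferences dip and rise again. Not single-peaked.
Faction 3 (peak Option I at position 3): ranking walks positions 3-4-5-2-1, expanding outward from the peak — single-peaked.
Faction 4 (peak Measure 3 at position 4): ranking walks positions 4-5-3-2-1, expanding outward from the peak — single-peaked.
Faction 1 violates single-peakedness, so the profile is not single-peaked on this axis.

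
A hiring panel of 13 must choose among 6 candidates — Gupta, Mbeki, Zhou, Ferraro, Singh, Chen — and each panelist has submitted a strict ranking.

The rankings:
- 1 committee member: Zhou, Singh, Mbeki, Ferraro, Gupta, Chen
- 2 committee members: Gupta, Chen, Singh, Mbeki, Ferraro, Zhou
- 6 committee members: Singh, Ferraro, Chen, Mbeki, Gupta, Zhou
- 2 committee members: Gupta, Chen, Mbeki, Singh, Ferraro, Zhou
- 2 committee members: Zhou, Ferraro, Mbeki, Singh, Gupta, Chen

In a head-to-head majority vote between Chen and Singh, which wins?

Ballots ranking Chen above Singh: 2 + 2 = 4.
Ballots ranking Singh above Chen: 13 − 4 = 9.
Singh wins the head-to-head 9–4.

Singh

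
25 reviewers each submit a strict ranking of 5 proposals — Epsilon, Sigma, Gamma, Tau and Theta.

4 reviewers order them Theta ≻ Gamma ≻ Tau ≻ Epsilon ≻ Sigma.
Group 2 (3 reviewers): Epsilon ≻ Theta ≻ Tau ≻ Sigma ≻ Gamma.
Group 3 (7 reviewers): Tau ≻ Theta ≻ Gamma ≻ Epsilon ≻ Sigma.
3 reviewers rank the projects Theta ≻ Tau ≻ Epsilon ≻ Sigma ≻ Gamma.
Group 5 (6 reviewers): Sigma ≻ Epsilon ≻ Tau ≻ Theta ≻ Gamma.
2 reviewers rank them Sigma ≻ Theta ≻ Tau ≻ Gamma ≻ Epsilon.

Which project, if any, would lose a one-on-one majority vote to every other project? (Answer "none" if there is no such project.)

none

Head-to-head results (25 reviewers):
Epsilon vs Sigma: 17 to 8, Epsilon.
Epsilon vs Gamma: 12 to 13, Gamma.
Epsilon vs Tau: Tau, 16–9.
Epsilon vs Theta: Theta, 16–9.
Sigma vs Gamma: Sigma is ranked higher on 3+3+6+2 = 14 ballots, Gamma on 11. Sigma wins 14–11.
Sigma vs Tau: Tau, 17–8.
Sigma vs Theta: Theta, 17–8.
Gamma vs Tau: 4 for Gamma, 21 for Tau — Tau by 21–4.
Gamma vs Theta: Gamma is ranked higher on 0 ballots, Theta on 25. Theta wins 25–0.
Tau vs Theta: Tau preferred on 7+6 = 13 ballots; Tau wins 13–12.
No project is winless: Epsilon beats Sigma; Sigma beats Gamma; Gamma beats Epsilon; Tau beats Epsilon; Theta beats Epsilon. There is no Condorcet loser.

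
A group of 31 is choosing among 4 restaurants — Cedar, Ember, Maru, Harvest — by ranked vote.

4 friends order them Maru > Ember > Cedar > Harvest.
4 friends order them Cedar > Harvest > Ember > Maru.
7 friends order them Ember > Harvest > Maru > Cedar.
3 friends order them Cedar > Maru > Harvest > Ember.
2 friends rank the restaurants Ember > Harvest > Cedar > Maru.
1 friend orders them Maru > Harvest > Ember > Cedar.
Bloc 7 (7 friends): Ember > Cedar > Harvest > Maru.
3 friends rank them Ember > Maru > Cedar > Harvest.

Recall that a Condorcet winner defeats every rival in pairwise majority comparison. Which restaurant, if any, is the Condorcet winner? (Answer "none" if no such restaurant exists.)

Head-to-head results (31 friends):
Cedar vs Ember: Cedar preferred on 4+3 = 7 ballots; Ember wins 24–7.
Cedar vs Maru: 4+3+2+7 = 16 for Cedar, 15 for Maru — Cedar by 16–15.
Cedar vs Harvest: Cedar preferred on 4+4+3+7+3 = 21 ballots; Cedar wins 21–10.
Ember vs Maru: 4+7+2+7+3 = 23 for Ember, 8 for Maru — Ember by 23–8.
Ember vs Harvest: Ember is ranked higher on 4+7+2+7+3 = 23 ballots, Harvest on 8. Ember wins 23–8.
Maru vs Harvest: 11 to 20, Harvest.
Ember beats each of Cedar, Maru, Harvest — Ember is the Condorcet winner.

Ember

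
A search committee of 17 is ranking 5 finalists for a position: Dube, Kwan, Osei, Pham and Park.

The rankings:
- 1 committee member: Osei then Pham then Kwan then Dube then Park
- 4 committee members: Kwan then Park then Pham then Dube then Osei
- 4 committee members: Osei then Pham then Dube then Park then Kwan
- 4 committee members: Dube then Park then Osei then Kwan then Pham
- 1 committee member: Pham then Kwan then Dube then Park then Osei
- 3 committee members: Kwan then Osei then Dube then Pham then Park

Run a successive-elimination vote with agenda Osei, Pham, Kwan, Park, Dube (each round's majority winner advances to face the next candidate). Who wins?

Dube

Round 1: Osei vs Pham — 12–5, Osei advances.
Round 2: Osei vs Kwan — 9–8, Osei advances.
Round 3: Osei vs Park — 8–9, Park advances.
Round 4: Park vs Dube — 4–13, Dube advances.
Dube survives the agenda.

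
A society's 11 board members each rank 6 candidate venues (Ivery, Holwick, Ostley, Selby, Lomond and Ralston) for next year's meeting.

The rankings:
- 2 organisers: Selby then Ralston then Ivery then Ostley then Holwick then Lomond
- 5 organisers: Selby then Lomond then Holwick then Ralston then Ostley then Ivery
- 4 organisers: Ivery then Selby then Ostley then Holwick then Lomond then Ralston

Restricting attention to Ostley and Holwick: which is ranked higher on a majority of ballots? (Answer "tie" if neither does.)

Ostley

Ballots ranking Ostley above Holwick: 2 + 4 = 6.
Ballots ranking Holwick above Ostley: 11 − 6 = 5.
Ostley wins the head-to-head 6–5.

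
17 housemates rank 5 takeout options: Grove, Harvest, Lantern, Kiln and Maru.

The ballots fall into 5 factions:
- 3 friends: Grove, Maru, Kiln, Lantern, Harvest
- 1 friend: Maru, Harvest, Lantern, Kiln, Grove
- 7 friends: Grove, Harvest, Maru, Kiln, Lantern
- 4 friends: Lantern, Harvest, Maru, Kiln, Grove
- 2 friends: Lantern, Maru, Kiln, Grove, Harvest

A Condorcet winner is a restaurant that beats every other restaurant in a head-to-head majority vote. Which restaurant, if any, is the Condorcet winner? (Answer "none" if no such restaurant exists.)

Grove

Pairwise majorities:
Grove–Harvest: Grove 12–5.
Grove vs Lantern: Grove wins 10–7.
Grove–Kiln: Grove 10–7.
Grove vs Maru: Grove wins 10–7.
Harvest vs Lantern: Lantern, 9–8.
Harvest vs Kiln: Harvest wins 12–5.
Harvest–Maru: Harvest 11–6.
Lantern vs Kiln: Kiln wins 10–7.
Lantern vs Maru: Maru wins 11–6.
Kiln–Maru: Maru 17–0.
Grove wins every pairwise contest, so Grove is the Condorcet winner.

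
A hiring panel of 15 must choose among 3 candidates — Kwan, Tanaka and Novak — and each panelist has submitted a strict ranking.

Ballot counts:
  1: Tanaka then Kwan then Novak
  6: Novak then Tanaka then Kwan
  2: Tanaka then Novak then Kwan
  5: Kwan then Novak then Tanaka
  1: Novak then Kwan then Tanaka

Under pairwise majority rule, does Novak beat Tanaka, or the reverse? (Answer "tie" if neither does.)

Ballots ranking Novak above Tanaka: 6 + 5 + 1 = 12.
Ballots ranking Tanaka above Novak: 15 − 12 = 3.
Novak wins the head-to-head 12–3.

Novak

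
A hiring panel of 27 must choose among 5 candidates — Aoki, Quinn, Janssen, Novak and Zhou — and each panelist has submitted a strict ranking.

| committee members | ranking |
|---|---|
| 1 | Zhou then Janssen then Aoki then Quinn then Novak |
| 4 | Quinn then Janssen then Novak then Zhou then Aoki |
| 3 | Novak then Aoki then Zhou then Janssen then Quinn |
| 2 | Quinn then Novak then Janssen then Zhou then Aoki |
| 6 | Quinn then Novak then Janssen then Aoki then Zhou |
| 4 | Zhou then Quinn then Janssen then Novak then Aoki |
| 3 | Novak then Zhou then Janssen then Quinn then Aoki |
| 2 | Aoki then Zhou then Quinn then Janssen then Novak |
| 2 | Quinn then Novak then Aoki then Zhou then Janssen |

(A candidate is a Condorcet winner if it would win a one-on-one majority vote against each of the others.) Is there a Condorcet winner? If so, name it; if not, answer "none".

Check each pair by majority over 27 ballots:
Aoki vs Quinn: Quinn, 21–6.
Aoki vs Janssen: Janssen, 20–7.
Aoki vs Novak: Novak, 24–3.
Aoki vs Zhou: Zhou, 14–13.
Quinn–Janssen: Quinn 20–7.
Quinn vs Novak: Quinn wins 21–6.
Quinn vs Zhou: Quinn, 14–13.
Janssen vs Novak: Novak, 16–11.
Janssen vs Zhou: Zhou, 15–12.
Novak–Zhou: Novak 20–7.
Quinn wins every pairwise contest, so Quinn is the Condorcet winner.

Quinn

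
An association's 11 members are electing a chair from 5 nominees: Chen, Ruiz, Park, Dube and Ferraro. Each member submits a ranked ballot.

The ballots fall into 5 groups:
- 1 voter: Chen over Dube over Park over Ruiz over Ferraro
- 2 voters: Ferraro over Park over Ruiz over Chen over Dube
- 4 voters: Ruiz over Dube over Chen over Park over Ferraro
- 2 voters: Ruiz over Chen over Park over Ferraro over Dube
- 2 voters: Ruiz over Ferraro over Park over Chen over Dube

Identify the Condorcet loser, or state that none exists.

Head-to-head results (11 voters):
Chen vs Ruiz: 1 for Chen, 10 for Ruiz — Ruiz by 10–1.
Chen vs Park: Chen, 7–4.
Chen vs Dube: 7 to 4, Chen.
Chen vs Ferraro: Chen, 7–4.
Ruiz vs Park: Ruiz, 8–3.
Ruiz vs Dube: Ruiz, 10–1.
Ruiz vs Ferraro: Ruiz, 9–2.
Park vs Dube: 6 to 5, Park.
Park vs Ferraro: 1+4+2 = 7 for Park, 4 for Ferraro — Park by 7–4.
Dube vs Ferraro: Dube preferred on 1+4 = 5 ballots; Ferraro wins 6–5.
Dube is beaten in every head-to-head and is the Condorcet loser.

Dube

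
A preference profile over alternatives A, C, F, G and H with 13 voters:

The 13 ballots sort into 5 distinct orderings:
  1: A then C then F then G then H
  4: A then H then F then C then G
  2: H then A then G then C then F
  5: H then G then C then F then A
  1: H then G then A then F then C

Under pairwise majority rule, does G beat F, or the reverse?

G

Ballots ranking G above F: 2 + 5 + 1 = 8.
Ballots ranking F above G: 13 − 8 = 5.
G wins the head-to-head 8–5.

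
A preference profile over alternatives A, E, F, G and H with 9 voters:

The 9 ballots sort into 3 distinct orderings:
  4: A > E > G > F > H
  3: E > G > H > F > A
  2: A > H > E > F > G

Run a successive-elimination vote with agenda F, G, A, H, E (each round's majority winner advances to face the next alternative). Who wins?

Round 1: F vs G — 2–7, G advances.
Round 2: G vs A — 3–6, A advances.
Round 3: A vs H — 6–3, A advances.
Round 4: A vs E — 6–3, A advances.
The agenda winner is A.

A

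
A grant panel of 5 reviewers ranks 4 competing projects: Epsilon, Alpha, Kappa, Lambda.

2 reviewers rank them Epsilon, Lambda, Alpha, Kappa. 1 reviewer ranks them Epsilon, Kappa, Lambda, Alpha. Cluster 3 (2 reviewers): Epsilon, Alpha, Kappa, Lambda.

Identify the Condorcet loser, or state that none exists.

Pairwise majorities:
Epsilon vs Alpha: Epsilon is ranked higher on 2+1+2 = 5 ballots, Alpha on 0. Epsilon wins 5–0.
Epsilon vs Kappa: Epsilon, 5–0.
Epsilon–Lambda: Epsilon 5–0.
Alpha vs Kappa: Alpha is ranked higher on 2+2 = 4 ballots, Kappa on 1. Alpha wins 4–1.
Alpha vs Lambda: Lambda, 3–2.
Kappa vs Lambda: 1+2 = 3 for Kappa, 2 for Lambda — Kappa by 3–2.
Each project has at least one pairwise win (Epsilon beats Alpha; Alpha beats Kappa; Kappa beats Lambda; Lambda beats Alpha) — no Condorcet loser.

none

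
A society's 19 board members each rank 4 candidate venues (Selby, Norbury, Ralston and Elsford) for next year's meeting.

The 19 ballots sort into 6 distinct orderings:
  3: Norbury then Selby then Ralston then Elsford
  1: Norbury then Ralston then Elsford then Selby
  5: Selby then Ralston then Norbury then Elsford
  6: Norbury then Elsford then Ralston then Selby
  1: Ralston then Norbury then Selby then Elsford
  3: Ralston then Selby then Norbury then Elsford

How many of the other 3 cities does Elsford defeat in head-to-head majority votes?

0

Elsford against each rival (19 organisers):
Elsford vs Selby: Elsford preferred on 1+6 = 7 ballots; Selby wins 12–7.
Elsford vs Norbury: Elsford preferred on 0 ballots; Norbury wins 19–0.
Elsford vs Ralston: Elsford is ranked higher on 6 ballots, Ralston on 13. Ralston wins 13–6.
Elsford beats no one; loses to Selby, Norbury, Ralston — 0 pairwise wins.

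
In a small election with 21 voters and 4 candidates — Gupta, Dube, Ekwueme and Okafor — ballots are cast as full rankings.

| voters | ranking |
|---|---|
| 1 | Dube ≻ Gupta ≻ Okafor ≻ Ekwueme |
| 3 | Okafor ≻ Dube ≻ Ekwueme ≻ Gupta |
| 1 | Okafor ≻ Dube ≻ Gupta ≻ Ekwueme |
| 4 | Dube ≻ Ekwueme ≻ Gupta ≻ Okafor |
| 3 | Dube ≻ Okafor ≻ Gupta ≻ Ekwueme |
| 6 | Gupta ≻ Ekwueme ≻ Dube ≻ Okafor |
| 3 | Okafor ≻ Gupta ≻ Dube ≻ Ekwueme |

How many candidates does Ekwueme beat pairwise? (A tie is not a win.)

0

Ekwueme against each rival (21 voters):
Ekwueme–Gupta: Gupta 14–7.
Ekwueme vs Dube: 6 to 15, Dube.
Ekwueme–Okafor: Okafor 11–10.
Ekwueme beats no one; loses to Gupta, Dube, Okafor — 0 pairwise wins.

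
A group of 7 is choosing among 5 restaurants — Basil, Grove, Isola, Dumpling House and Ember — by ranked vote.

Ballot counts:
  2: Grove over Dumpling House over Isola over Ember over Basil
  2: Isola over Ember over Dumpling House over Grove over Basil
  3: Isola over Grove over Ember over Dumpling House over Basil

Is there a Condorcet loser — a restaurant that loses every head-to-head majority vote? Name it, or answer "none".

Basil

Pairwise majorities:
Basil vs Grove: 0 to 7, Grove.
Basil vs Isola: Isola wins 7–0.
Basil vs Dumpling House: Dumpling House, 7–0.
Basil vs Ember: 0 to 7, Ember.
Grove vs Isola: Grove preferred on 2 ballots; Isola wins 5–2.
Grove vs Dumpling House: Grove wins 5–2.
Grove vs Ember: Grove is ranked higher on 2+3 = 5 ballots, Ember on 2. Grove wins 5–2.
Isola vs Dumpling House: Isola is ranked higher on 2+3 = 5 ballots, Dumpling House on 2. Isola wins 5–2.
Isola vs Ember: Isola, 7–0.
Dumpling House vs Ember: Ember, 5–2.
Only Basil has no wins; Basil is the Condorcet loser.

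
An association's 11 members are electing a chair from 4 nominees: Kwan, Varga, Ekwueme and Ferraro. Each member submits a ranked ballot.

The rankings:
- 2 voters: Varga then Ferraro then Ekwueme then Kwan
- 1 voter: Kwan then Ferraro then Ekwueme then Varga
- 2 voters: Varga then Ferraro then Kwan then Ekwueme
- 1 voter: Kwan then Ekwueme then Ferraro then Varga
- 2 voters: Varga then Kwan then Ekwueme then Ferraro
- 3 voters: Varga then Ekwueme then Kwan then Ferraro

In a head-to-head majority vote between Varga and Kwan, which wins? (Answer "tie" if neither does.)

Varga

Ballots ranking Varga above Kwan: 2 + 2 + 2 + 3 = 9.
Ballots ranking Kwan above Varga: 11 − 9 = 2.
Varga wins the head-to-head 9–2.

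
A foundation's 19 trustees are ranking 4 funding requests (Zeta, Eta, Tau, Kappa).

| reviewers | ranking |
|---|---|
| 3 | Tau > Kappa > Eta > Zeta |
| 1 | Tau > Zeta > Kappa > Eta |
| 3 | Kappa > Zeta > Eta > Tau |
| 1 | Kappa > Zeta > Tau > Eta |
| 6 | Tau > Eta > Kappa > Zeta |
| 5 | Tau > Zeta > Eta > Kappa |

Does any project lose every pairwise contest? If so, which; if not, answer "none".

none

Head-to-head results (19 reviewers):
Zeta vs Eta: Zeta preferred on 1+3+1+5 = 10 ballots; Zeta wins 10–9.
Zeta vs Tau: Tau wins 15–4.
Zeta vs Kappa: Kappa, 13–6.
Eta vs Tau: Eta is ranked higher on 3 ballots, Tau on 16. Tau wins 16–3.
Eta vs Kappa: Eta preferred on 6+5 = 11 ballots; Eta wins 11–8.
Tau–Kappa: Tau 15–4.
Each project has at least one pairwise win (Zeta beats Eta; Eta beats Kappa; Tau beats Zeta; Kappa beats Zeta) — no Condorcet loser.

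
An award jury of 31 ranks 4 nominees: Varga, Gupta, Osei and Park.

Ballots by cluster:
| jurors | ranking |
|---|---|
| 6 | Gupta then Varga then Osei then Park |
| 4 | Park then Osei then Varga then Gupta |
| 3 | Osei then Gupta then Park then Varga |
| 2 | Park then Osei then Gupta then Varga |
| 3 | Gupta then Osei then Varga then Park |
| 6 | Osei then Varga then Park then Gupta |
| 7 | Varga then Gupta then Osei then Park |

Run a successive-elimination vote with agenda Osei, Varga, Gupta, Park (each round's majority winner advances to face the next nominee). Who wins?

Round 1: Osei vs Varga — 18–13, Osei advances.
Round 2: Osei vs Gupta — 15–16, Gupta advances.
Round 3: Gupta vs Park — 19–12, Gupta advances.
Gupta survives the agenda.

Gupta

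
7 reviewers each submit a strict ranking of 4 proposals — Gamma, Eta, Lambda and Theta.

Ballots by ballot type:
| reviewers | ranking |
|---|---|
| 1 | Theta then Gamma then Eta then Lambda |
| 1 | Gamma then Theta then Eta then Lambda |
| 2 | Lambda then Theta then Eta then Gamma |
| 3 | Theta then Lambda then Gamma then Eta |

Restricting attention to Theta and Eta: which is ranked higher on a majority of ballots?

Theta

Ballots ranking Theta above Eta: 1 + 1 + 2 + 3 = 7.
Ballots ranking Eta above Theta: 7 − 7 = 0.
Theta wins the head-to-head 7–0.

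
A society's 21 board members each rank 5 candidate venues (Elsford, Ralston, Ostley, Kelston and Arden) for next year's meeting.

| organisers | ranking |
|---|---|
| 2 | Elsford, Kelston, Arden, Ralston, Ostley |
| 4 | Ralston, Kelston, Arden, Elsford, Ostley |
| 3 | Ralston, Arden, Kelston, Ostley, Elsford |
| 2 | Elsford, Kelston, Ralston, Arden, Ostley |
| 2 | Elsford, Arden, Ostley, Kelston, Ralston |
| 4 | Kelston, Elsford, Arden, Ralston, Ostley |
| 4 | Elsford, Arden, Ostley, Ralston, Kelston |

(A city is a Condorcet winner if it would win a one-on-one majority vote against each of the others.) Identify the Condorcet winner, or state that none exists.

Pairwise majorities:
Elsford vs Ralston: Elsford preferred on 2+2+2+4+4 = 14 ballots; Elsford wins 14–7.
Elsford vs Ostley: Elsford wins 18–3.
Elsford vs Kelston: 2+2+2+4 = 10 for Elsford, 11 for Kelston — Kelston by 11–10.
Elsford vs Arden: Elsford is ranked higher on 2+2+2+4+4 = 14 ballots, Arden on 7. Elsford wins 14–7.
Ralston vs Ostley: 2+4+3+2+4 = 15 for Ralston, 6 for Ostley — Ralston by 15–6.
Ralston vs Kelston: Ralston wins 11–10.
Ralston vs Arden: 4+3+2 = 9 for Ralston, 12 for Arden — Arden by 12–9.
Ostley–Kelston: Kelston 15–6.
Ostley vs Arden: 0 to 21, Arden.
Kelston vs Arden: Kelston wins 12–9.
Each city drops at least one matchup (Elsford loses to Kelston; Ralston loses to Elsford; Ostley loses to Elsford; Kelston loses to Ralston; Arden loses to Elsford); the cycle Elsford > Ralston > Kelston > Elsford rules out a Condorcet winner.

none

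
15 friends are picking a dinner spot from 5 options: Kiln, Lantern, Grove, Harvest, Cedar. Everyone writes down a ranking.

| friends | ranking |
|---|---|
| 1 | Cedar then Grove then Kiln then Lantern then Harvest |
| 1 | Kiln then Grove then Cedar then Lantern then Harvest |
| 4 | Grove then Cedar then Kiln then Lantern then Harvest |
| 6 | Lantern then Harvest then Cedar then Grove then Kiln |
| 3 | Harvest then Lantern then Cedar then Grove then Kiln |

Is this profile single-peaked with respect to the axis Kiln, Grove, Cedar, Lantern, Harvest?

yes

Axis positions: Kiln=1, Grove=2, Cedar=3, Lantern=4, Harvest=5.
Ballot type 1 (peak Cedar at position 3): ranking walks positions 3-2-1-4-5, expanding outward from the peak — single-peaked.
Ballot type 2 (peak Kiln at position 1): ranking walks positions 1-2-3-4-5, expanding outward from the peak — single-peaked.
Ballot type 3 (peak Grove at position 2): ranking walks positions 2-3-1-4-5, expanding outward from the peak — single-peaked.
Ballot type 4 (peak Lantern at position 4): ranking walks positions 4-5-3-2-1, expanding outward from the peak — single-peaked.
Ballot type 5 (peak Harvest at position 5): ranking walks positions 5-4-3-2-1, expanding outward from the peak — single-peaked.
Every ranking is single-peaked on this axis.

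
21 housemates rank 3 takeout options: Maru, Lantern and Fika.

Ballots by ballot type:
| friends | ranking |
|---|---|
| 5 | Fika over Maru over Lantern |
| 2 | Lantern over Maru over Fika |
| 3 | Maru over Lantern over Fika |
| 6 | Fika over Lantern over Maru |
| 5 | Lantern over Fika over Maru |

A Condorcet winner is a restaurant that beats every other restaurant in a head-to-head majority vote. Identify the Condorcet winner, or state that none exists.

Fika

Pairwise majorities:
Maru vs Lantern: Maru is ranked higher on 5+3 = 8 ballots, Lantern on 13. Lantern wins 13–8.
Maru vs Fika: Maru preferred on 2+3 = 5 ballots; Fika wins 16–5.
Lantern vs Fika: 10 to 11, Fika.
Fika wins every pairwise contest, so Fika is the Condorcet winner.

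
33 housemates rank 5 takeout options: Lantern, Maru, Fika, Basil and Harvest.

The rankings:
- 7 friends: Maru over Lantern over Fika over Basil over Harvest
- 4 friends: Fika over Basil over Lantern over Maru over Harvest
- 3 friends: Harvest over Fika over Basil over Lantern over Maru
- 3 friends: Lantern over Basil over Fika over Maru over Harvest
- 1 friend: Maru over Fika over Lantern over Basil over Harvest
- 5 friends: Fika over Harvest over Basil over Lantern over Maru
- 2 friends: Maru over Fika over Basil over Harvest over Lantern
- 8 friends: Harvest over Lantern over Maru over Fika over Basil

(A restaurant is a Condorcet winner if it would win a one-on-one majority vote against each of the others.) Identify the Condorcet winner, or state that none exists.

none

Pairwise majorities:
Lantern vs Maru: Lantern is ranked higher on 4+3+3+5+8 = 23 ballots, Maru on 10. Lantern wins 23–10.
Lantern vs Fika: Lantern preferred on 7+3+8 = 18 ballots; Lantern wins 18–15.
Lantern vs Basil: 7+3+1+8 = 19 for Lantern, 14 for Basil — Lantern by 19–14.
Lantern vs Harvest: 7+4+3+1 = 15 for Lantern, 18 for Harvest — Harvest by 18–15.
Maru vs Fika: 18 to 15, Maru.
Maru vs Basil: Maru is ranked higher on 7+1+2+8 = 18 ballots, Basil on 15. Maru wins 18–15.
Maru vs Harvest: Maru preferred on 7+4+3+1+2 = 17 ballots; Maru wins 17–16.
Fika vs Basil: Fika is ranked higher on 30 ballots, Basil on 3. Fika wins 30–3.
Fika vs Harvest: Fika is ranked higher on 7+4+3+1+5+2 = 22 ballots, Harvest on 11. Fika wins 22–11.
Basil vs Harvest: 7+4+3+1+2 = 17 for Basil, 16 for Harvest — Basil by 17–16.
Each restaurant drops at least one matchup (Lantern loses to Harvest; Maru loses to Lantern; Fika loses to Lantern; Basil loses to Lantern; Harvest loses to Maru); the cycle Lantern → Maru → Harvest → Lantern rules out a Condorcet winner.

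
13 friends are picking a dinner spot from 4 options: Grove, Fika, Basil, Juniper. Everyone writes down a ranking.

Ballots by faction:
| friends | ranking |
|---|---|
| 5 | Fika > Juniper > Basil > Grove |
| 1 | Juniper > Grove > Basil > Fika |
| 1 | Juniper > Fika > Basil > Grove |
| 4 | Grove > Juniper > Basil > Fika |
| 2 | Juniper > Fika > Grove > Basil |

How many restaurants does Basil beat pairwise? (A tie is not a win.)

0

Basil against each rival (13 friends):
Basil vs Grove: Grove wins 7–6.
Basil vs Fika: Fika, 8–5.
Basil–Juniper: Juniper 13–0.
Basil beats no one; loses to Grove, Fika, Juniper — 0 pairwise wins.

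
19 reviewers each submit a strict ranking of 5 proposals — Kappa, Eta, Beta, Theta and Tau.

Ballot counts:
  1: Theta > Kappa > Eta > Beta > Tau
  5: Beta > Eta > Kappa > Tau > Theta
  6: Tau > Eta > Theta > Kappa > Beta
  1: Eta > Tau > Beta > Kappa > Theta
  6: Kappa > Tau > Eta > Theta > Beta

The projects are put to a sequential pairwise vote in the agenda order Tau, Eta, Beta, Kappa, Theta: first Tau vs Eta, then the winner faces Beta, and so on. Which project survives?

Round 1: Tau vs Eta — 12–7, Tau advances.
Round 2: Tau vs Beta — 13–6, Tau advances.
Round 3: Tau vs Kappa — 7–12, Kappa advances.
Round 4: Kappa vs Theta — 12–7, Kappa advances.
The agenda winner is Kappa.

Kappa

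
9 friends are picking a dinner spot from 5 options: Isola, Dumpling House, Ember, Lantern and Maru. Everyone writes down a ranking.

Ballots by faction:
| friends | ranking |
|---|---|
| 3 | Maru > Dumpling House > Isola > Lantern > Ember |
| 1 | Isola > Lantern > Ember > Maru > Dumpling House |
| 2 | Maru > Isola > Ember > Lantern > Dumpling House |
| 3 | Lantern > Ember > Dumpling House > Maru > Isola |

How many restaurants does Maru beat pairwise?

Maru against each rival (9 friends):
Maru vs Isola: 3+2+3 = 8 for Maru, 1 for Isola — Maru by 8–1.
Maru vs Dumpling House: Maru is ranked higher on 3+1+2 = 6 ballots, Dumpling House on 3. Maru wins 6–3.
Maru vs Ember: Maru, 5–4.
Maru vs Lantern: Maru preferred on 3+2 = 5 ballots; Maru wins 5–4.
Maru beats Isola, Dumpling House, Ember, Lantern — 4 pairwise wins.

4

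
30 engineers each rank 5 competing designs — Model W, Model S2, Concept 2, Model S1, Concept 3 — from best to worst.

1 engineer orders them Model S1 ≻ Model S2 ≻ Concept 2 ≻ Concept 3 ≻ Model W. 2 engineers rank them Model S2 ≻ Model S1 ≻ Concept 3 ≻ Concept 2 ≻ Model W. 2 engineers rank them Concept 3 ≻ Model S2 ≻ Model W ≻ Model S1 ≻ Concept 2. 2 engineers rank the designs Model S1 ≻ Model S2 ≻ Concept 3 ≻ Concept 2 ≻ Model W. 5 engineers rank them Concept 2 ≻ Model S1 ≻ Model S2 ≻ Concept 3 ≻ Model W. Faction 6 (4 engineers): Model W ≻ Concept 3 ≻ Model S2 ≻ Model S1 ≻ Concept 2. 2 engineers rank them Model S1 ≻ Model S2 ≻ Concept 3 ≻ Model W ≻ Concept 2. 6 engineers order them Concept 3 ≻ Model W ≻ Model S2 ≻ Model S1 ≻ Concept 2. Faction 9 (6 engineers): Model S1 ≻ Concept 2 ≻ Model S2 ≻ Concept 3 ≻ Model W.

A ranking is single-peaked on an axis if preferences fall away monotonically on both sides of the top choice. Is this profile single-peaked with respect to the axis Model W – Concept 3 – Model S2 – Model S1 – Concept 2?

Axis positions: Model W=1, Concept 3=2, Model S2=3, Model S1=4, Concept 2=5.
Faction 1 (peak Model S1 at position 4): ranking walks positions 4-3-5-2-1, expanding outward from the peak — single-peaked.
Faction 2 (peak Model S2 at position 3): ranking walks positions 3-4-2-5-1, expanding outward from the peak — single-peaked.
Faction 3 (peak Concept 3 at position 2): ranking walks positions 2-3-1-4-5, expanding outward from the peak — single-peaked.
Faction 4 (peak Model S1 at position 4): ranking walks positions 4-3-2-5-1, expanding outward from the peak — single-peaked.
Faction 5 (peak Concept 2 at position 5): ranking walks positions 5-4-3-2-1, expanding outward from the peak — single-peaked.
Faction 6 (peak Model W at position 1): ranking walks positions 1-2-3-4-5, expanding outward from the peak — single-peaked.
Faction 7 (peak Model S1 at position 4): ranking walks positions 4-3-2-1-5, expanding outward from the peak — single-peaked.
Faction 8 (peak Concept 3 at position 2): ranking walks positions 2-1-3-4-5, expanding outward from the peak — single-peaked.
Faction 9 (peak Model S1 at position 4): ranking walks positions 4-5-3-2-1, expanding outward from the peak — single-peaked.
Every ranking is single-peaked on this axis.

yes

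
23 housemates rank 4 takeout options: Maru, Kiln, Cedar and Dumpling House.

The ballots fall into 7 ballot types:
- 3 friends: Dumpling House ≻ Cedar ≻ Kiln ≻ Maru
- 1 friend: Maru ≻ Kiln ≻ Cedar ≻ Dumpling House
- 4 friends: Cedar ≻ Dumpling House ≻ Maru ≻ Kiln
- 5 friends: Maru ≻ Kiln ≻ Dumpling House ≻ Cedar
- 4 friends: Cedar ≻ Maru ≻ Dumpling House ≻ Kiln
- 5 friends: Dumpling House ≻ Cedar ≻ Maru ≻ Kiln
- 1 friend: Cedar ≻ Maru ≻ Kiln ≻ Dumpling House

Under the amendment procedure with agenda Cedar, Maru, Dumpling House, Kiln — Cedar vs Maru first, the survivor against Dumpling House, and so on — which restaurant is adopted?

Round 1: Cedar vs Maru — 17–6, Cedar advances.
Round 2: Cedar vs Dumpling House — 10–13, Dumpling House advances.
Round 3: Dumpling House vs Kiln — 16–7, Dumpling House advances.
The agenda winner is Dumpling House.

Dumpling House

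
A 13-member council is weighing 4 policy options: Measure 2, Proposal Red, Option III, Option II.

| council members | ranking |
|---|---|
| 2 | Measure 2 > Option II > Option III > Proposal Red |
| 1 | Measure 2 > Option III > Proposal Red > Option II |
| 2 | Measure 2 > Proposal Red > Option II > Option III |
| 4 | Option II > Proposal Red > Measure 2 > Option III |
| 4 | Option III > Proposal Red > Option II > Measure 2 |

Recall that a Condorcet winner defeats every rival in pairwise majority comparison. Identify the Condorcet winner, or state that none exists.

none

Pairwise majorities:
Measure 2–Proposal Red: Proposal Red 8–5.
Measure 2 vs Option III: Measure 2 wins 9–4.
Measure 2 vs Option II: Option II wins 8–5.
Proposal Red vs Option III: Option III, 7–6.
Proposal Red vs Option II: Proposal Red wins 7–6.
Option III vs Option II: Option II wins 8–5.
Each option drops at least one matchup (Measure 2 loses to Proposal Red; Proposal Red loses to Option III; Option III loses to Measure 2; Option II loses to Proposal Red); the cycle Measure 2 → Option III → Proposal Red → Measure 2 rules out a Condorcet winner.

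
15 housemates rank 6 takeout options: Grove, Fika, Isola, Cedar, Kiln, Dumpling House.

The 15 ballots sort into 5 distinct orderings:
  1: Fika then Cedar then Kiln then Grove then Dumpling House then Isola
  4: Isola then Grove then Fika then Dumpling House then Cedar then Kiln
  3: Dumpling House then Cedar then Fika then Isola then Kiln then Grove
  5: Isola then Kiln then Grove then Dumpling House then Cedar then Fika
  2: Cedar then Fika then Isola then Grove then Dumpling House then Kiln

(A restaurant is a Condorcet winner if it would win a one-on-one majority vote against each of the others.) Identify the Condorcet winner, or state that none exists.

Pairwise majorities:
Grove–Fika: Grove 9–6.
Grove–Isola: Isola 14–1.
Grove vs Cedar: Grove wins 9–6.
Grove–Kiln: Kiln 9–6.
Grove vs Dumpling House: Grove wins 12–3.
Fika–Isola: Isola 9–6.
Fika–Cedar: Cedar 10–5.
Fika vs Kiln: Fika, 10–5.
Fika–Dumpling House: Dumpling House 8–7.
Isola vs Cedar: Isola, 9–6.
Isola vs Kiln: Isola, 14–1.
Isola vs Dumpling House: Isola, 11–4.
Cedar vs Kiln: Cedar, 10–5.
Cedar–Dumpling House: Dumpling House 12–3.
Kiln vs Dumpling House: Dumpling House wins 9–6.
Isola defeats every rival head-to-head and is the Condorcet winner.

Isola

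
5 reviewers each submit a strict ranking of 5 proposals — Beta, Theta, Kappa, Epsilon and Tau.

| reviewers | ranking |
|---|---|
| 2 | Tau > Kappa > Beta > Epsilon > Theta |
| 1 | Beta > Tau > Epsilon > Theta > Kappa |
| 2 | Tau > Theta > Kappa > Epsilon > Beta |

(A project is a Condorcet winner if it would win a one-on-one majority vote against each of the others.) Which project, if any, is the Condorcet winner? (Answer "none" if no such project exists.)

Tau

Pairwise majorities:
Beta vs Theta: 3 to 2, Beta.
Beta vs Kappa: Kappa, 4–1.
Beta vs Epsilon: Beta wins 3–2.
Beta vs Tau: 1 to 4, Tau.
Theta–Kappa: Theta 3–2.
Theta vs Epsilon: Epsilon wins 3–2.
Theta vs Tau: Theta is ranked higher on 0 ballots, Tau on 5. Tau wins 5–0.
Kappa vs Epsilon: 4 to 1, Kappa.
Kappa–Tau: Tau 5–0.
Epsilon vs Tau: Tau wins 5–0.
Tau beats each of Beta, Theta, Kappa, Epsilon — Tau is the Condorcet winner.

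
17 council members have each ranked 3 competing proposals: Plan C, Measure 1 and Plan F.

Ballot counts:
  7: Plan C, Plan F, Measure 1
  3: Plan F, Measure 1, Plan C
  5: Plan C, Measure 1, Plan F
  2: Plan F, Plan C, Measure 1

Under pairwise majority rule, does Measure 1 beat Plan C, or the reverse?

Plan C

Ballots ranking Measure 1 above Plan C: 3.
Ballots ranking Plan C above Measure 1: 17 − 3 = 14.
Plan C wins the head-to-head 14–3.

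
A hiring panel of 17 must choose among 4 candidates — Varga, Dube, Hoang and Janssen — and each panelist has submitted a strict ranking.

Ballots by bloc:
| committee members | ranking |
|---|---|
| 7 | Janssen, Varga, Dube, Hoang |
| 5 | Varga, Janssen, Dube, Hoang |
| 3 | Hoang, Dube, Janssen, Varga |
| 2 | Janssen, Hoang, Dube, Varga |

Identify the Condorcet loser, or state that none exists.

Pairwise majorities:
Varga vs Dube: Varga wins 12–5.
Varga vs Hoang: Varga, 12–5.
Varga vs Janssen: Varga preferred on 5 ballots; Janssen wins 12–5.
Dube vs Hoang: 7+5 = 12 for Dube, 5 for Hoang — Dube by 12–5.
Dube–Janssen: Janssen 14–3.
Hoang vs Janssen: Janssen, 14–3.
Hoang loses to every other candidate — it is the Condorcet loser.

Hoang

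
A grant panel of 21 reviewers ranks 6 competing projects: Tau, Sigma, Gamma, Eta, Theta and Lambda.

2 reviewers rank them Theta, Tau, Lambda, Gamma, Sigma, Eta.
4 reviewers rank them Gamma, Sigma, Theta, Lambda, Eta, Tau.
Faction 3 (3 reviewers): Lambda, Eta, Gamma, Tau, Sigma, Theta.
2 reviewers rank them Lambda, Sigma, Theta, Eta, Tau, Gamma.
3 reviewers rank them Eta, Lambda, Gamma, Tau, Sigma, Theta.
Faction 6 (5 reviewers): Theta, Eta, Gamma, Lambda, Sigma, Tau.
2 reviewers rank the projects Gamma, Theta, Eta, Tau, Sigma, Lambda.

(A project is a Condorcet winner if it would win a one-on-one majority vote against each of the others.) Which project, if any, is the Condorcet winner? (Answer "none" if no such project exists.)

Head-to-head results (21 reviewers):
Tau vs Sigma: Sigma wins 11–10.
Tau vs Gamma: Gamma, 17–4.
Tau vs Eta: Eta, 19–2.
Tau vs Theta: Theta wins 15–6.
Tau–Lambda: Lambda 17–4.
Sigma vs Gamma: Gamma, 19–2.
Sigma–Eta: Eta 13–8.
Sigma vs Theta: Sigma, 12–9.
Sigma vs Lambda: Lambda, 15–6.
Gamma vs Eta: Eta wins 13–8.
Gamma vs Theta: Gamma wins 12–9.
Gamma–Lambda: Gamma 11–10.
Eta vs Theta: Theta, 15–6.
Eta–Lambda: Lambda 11–10.
Theta vs Lambda: Theta, 13–8.
Every project loses at least once (Tau loses to Sigma; Sigma loses to Gamma; Gamma loses to Eta; Eta loses to Theta; Theta loses to Sigma; Lambda loses to Gamma). The majority relation contains the cycle Sigma > Theta > Eta > Sigma, so there is no Condorcet winner.

none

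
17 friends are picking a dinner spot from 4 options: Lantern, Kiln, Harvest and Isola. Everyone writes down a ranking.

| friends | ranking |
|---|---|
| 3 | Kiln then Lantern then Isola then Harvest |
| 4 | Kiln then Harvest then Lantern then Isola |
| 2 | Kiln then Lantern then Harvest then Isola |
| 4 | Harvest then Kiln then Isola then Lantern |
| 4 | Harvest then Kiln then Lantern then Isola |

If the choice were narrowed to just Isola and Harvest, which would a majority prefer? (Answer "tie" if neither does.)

Harvest

Ballots ranking Isola above Harvest: 3.
Ballots ranking Harvest above Isola: 17 − 3 = 14.
Harvest wins the head-to-head 14–3.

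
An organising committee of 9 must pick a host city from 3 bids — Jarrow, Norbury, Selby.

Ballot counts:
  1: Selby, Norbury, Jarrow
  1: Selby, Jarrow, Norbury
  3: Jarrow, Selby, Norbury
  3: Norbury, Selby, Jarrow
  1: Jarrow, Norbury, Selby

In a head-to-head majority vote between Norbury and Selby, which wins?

Selby

Ballots ranking Norbury above Selby: 3 + 1 = 4.
Ballots ranking Selby above Norbury: 9 − 4 = 5.
Selby wins the head-to-head 5–4.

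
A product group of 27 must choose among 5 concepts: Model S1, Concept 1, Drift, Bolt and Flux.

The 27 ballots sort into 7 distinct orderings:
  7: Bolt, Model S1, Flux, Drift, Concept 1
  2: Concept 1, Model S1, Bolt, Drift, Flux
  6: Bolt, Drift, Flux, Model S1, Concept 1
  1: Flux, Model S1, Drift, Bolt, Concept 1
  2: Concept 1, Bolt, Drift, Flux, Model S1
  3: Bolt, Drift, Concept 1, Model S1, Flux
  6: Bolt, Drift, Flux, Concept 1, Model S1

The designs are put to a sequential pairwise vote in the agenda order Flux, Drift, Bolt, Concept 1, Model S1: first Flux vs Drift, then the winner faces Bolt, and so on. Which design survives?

Round 1: Flux vs Drift — 8–19, Drift advances.
Round 2: Drift vs Bolt — 1–26, Bolt advances.
Round 3: Bolt vs Concept 1 — 23–4, Bolt advances.
Round 4: Bolt vs Model S1 — 24–3, Bolt advances.
Bolt survives the agenda.

Bolt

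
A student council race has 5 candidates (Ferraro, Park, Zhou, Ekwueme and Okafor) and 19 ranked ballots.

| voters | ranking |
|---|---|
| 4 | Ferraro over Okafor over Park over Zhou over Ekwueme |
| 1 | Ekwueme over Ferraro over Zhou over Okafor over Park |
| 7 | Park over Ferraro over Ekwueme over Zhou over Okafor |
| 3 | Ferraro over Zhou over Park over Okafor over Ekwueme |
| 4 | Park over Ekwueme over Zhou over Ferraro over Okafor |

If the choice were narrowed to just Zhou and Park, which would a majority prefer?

Ballots ranking Zhou above Park: 1 + 3 = 4.
Ballots ranking Park above Zhou: 19 − 4 = 15.
Park wins the head-to-head 15–4.

Park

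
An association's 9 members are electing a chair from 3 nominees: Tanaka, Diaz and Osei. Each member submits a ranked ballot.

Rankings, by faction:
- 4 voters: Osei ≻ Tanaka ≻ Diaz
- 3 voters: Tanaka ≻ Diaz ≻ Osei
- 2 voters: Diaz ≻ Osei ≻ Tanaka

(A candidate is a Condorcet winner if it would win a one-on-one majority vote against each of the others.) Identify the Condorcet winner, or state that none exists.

Check each pair by majority over 9 ballots:
Tanaka vs Diaz: Tanaka preferred on 4+3 = 7 ballots; Tanaka wins 7–2.
Tanaka vs Osei: 3 for Tanaka, 6 for Osei — Osei by 6–3.
Diaz vs Osei: 3+2 = 5 for Diaz, 4 for Osei — Diaz by 5–4.
Each candidate drops at least one matchup (Tanaka loses to Osei; Diaz loses to Tanaka; Osei loses to Diaz); the cycle Tanaka beats Diaz beats Osei beats Tanaka rules out a Condorcet winner.

none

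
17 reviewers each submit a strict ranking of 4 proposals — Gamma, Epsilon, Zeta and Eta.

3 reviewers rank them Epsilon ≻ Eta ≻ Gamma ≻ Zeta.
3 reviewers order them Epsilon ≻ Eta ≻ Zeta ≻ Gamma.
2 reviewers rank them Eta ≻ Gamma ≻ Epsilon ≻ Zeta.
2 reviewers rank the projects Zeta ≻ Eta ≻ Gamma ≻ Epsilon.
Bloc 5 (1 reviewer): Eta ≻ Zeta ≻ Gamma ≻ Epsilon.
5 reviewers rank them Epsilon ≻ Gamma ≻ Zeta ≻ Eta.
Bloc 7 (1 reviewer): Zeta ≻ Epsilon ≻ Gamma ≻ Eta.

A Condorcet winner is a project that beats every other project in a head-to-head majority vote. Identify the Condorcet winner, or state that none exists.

Pairwise majorities:
Gamma vs Epsilon: Gamma is ranked higher on 2+2+1 = 5 ballots, Epsilon on 12. Epsilon wins 12–5.
Gamma vs Zeta: Gamma is ranked higher on 3+2+5 = 10 ballots, Zeta on 7. Gamma wins 10–7.
Gamma vs Eta: Gamma preferred on 5+1 = 6 ballots; Eta wins 11–6.
Epsilon vs Zeta: Epsilon preferred on 3+3+2+5 = 13 ballots; Epsilon wins 13–4.
Epsilon vs Eta: 12 to 5, Epsilon.
Zeta vs Eta: Zeta preferred on 2+5+1 = 8 ballots; Eta wins 9–8.
Only Epsilon has no losses; Epsilon is the Condorcet winner.

Epsilon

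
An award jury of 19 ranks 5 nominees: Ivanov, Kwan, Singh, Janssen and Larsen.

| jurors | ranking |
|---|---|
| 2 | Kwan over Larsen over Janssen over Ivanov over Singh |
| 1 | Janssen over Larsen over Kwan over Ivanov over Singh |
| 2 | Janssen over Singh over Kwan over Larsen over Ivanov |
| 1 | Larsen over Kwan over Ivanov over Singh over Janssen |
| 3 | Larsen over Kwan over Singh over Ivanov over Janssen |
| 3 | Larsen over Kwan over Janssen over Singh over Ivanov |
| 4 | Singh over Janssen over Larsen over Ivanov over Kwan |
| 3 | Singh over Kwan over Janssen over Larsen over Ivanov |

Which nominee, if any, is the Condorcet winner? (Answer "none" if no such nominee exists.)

none

Check each pair by majority over 19 ballots:
Ivanov vs Kwan: Ivanov preferred on 4 ballots; Kwan wins 15–4.
Ivanov–Singh: Singh 15–4.
Ivanov–Janssen: Janssen 15–4.
Ivanov vs Larsen: 0 for Ivanov, 19 for Larsen — Larsen by 19–0.
Kwan vs Singh: Kwan is ranked higher on 2+1+1+3+3 = 10 ballots, Singh on 9. Kwan wins 10–9.
Kwan vs Janssen: Kwan is ranked higher on 2+1+3+3+3 = 12 ballots, Janssen on 7. Kwan wins 12–7.
Kwan–Larsen: Larsen 12–7.
Singh vs Janssen: 1+3+4+3 = 11 for Singh, 8 for Janssen — Singh by 11–8.
Singh vs Larsen: Larsen wins 10–9.
Janssen vs Larsen: Janssen, 10–9.
No nominee is unbeaten: Ivanov loses to Kwan; Kwan loses to Larsen; Singh loses to Kwan; Janssen loses to Kwan; Larsen loses to Janssen. In particular Kwan beats Janssen beats Larsen beats Kwan is a majority cycle — no Condorcet winner exists.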